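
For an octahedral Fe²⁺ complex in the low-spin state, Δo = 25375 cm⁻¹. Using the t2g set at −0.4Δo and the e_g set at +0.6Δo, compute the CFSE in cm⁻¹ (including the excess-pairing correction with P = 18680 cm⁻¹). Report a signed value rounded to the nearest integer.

Fe²⁺: group 8, so d-count = 8 − 2 = 6.
Electron filling gives t2g^6 e_g^0.
CFSE(orbital) = 6×(-0.4Δo) + 0×(0.6Δo) = -2.4Δo; with Δo = 25375 cm⁻¹ that is -60900 cm⁻¹.
Pairing penalty: 3 pairs vs 1 in the high-spin reference → 2 extra × P = 37360 cm⁻¹.
Combining: -60900 + 37360 = -23540 cm⁻¹.

-23540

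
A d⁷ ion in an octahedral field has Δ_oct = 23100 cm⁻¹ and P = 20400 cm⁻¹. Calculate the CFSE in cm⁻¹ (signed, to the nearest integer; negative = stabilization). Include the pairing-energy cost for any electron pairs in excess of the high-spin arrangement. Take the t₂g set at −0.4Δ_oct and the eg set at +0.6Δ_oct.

-21180

With Δ_oct > P the complex is low-spin.
That gives t₂g⁶ eg¹.
Orbital CFSE = -1.8Δ_oct = -1.8 × 23100 = -41580 cm⁻¹.
Excess pairs vs high-spin: 3 − 2 = 1; pairing cost = +20400 cm⁻¹.
Net CFSE = -41580 + 20400 = -21180 cm⁻¹.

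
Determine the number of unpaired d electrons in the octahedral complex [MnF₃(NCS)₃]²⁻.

3

Ligand charges: 3×(-1) from F⁻ and 3×(-1) from NCS⁻ sum to -6; with overall charge -2, Mn is +4.
Mn is in group 7, so Mn⁴⁺ is d³ (7 − 4 = 3).
Configuration: t₂g³ eg⁰, giving 3 unpaired electrons.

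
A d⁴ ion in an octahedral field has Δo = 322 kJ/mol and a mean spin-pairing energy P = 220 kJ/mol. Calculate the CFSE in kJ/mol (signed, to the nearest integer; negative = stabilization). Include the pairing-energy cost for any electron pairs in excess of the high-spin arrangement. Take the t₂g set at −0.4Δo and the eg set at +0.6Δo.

With Δo > P the complex is low-spin.
Filling d⁴ accordingly: t₂g⁴ eg⁰.
Orbital CFSE = -1.6Δo = -1.6 × 322 = -515 kJ/mol.
Excess pairs vs high-spin: 1 − 0 = 1; pairing cost = +220 kJ/mol.
Net CFSE = -515 + 220 = -295 kJ/mol.

-295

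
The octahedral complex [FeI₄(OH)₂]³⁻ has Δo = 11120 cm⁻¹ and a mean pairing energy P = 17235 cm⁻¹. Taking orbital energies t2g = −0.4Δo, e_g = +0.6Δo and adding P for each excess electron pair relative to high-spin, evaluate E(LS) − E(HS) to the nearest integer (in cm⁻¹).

Ligand charges: 4×(-1) from I⁻ and 2×(-1) from OH⁻ sum to -6; with overall charge -3, Fe is +3.
Fe is in group 8, so Fe³⁺ is d⁵ (8 − 3 = 5).
High-spin d⁵ fills as t2g^3 e_g^2 with CFSE 3(−0.4) + 2(+0.6) = 0.0Δo = 0 cm⁻¹.
Low-spin: t2g^5 e_g^0, orbital CFSE = -2.0Δo = -22240 cm⁻¹; plus 2 excess pairs × P = +34470 cm⁻¹; total 12230 cm⁻¹.
The difference is 12230 − (0) = 12230 cm⁻¹, so high-spin lies lower.

12230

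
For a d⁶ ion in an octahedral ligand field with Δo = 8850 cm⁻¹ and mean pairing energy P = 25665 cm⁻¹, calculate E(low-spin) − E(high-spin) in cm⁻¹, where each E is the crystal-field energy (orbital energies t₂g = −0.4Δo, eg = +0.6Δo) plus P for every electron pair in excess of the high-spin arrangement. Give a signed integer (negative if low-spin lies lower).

High-spin: t₂g⁴ eg², CFSE = -0.4Δo = -3540 cm⁻¹.
Low-spin t₂g⁶ eg⁰ gives -2.4Δo = -21240 cm⁻¹, but forming 2 extra pairs costs 2P = 51330 cm⁻¹, so E(LS) = -21240 + 51330 = 30090 cm⁻¹.
Thus E(LS) − E(HS) = 33630 cm⁻¹.

33630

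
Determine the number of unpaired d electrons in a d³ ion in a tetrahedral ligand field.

Tetrahedral fields are weak (Δₜ ≈ 4/9 Δₒ), so electrons fill high-spin.
Configuration: e² t₂¹, giving 3 unpaired electrons.

3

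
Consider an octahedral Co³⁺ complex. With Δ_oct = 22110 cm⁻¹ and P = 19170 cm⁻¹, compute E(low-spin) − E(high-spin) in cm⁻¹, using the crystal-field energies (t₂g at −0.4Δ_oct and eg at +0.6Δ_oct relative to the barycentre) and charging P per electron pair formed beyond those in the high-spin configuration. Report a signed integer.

Co sits in group 9; removing 3 electrons leaves Co³⁺ with 9 − 3 = 6 d electrons.
In the high-spin limit (t₂g⁴ eg²) the orbital term is -0.4Δ_oct = -8844 cm⁻¹, with no excess pairing.
Low-spin t₂g⁶ eg⁰ gives -2.4Δ_oct = -53064 cm⁻¹, but forming 2 extra pairs costs 2P = 38340 cm⁻¹, so E(LS) = -53064 + 38340 = -14724 cm⁻¹.
The difference is -14724 − (-8844) = -5880 cm⁻¹, so low-spin lies lower.

-5880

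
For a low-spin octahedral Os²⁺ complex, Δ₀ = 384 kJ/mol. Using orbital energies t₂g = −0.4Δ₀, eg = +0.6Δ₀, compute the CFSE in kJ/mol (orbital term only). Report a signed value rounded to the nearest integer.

Os sits in group 8; removing 2 electrons leaves Os²⁺ with 8 − 2 = 6 d electrons.
The d⁶ electrons fill as t₂g⁶ eg⁰.
Orbital CFSE = 6(-0.4) + 0(0.6) = -2.4Δ₀ = -2.4 × 384 = -922 kJ/mol.

-922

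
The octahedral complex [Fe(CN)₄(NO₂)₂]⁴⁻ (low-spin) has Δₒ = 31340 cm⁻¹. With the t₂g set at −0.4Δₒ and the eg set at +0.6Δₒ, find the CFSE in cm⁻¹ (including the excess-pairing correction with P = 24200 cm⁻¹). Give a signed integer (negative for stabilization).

Ligand charges: 4×(-1) from CN⁻ and 2×(-1) from NO₂⁻ sum to -6; with overall charge -4, Fe is +2.
Group 8 minus oxidation state +2 gives a d⁶ configuration for Fe²⁺.
Electron filling gives t₂g⁶ eg⁰.
CFSE(orbital) = 6×(-0.4Δₒ) + 0×(0.6Δₒ) = -2.4Δₒ; with Δₒ = 31340 cm⁻¹ that is -75216 cm⁻¹.
Relative to high-spin t₂g⁴ eg² (1 paired), the low-spin configuration has 2 additional pairs, contributing +2 × 24200 = +48400 cm⁻¹.
Net CFSE = -75216 + 48400 = -26816 cm⁻¹.

-26816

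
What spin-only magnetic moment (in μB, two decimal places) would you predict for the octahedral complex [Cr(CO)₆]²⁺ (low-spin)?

CO is neutral, so the +2 overall charge sits on Cr: oxidation state +2.
Group 6 minus oxidation state +2 gives a d⁴ configuration for Cr²⁺.
Configuration: t2g^4 e_g^0 → 2 unpaired electrons.
μ(spin-only) = √[2(2+2)] = √8 ≈ 2.83 μB.

2.83 μB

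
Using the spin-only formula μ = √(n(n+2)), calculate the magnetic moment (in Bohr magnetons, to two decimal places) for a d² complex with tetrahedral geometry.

2.83 Bohr magnetons

With tetrahedral geometry the complex is necessarily high-spin.
Configuration: e² t₂⁰ → 2 unpaired electrons.
μ(spin-only) = √[2(2+2)] = √8 ≈ 2.83 Bohr magnetons.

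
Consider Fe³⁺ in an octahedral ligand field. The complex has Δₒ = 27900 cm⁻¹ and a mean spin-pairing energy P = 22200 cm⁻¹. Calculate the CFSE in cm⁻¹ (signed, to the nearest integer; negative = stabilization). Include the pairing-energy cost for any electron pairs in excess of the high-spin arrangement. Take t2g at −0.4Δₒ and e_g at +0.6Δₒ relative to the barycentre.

-11400

Fe sits in group 8; removing 3 electrons leaves Fe³⁺ with 8 − 3 = 5 d electrons.
With Δₒ > P the complex is low-spin.
Configuration: t2g^5 e_g^0.
Orbital CFSE = -2.0Δₒ = -2.0 × 27900 = -55800 cm⁻¹.
Excess pairs vs high-spin: 2 − 0 = 2; pairing cost = +44400 cm⁻¹.
Net CFSE = -55800 + 44400 = -11400 cm⁻¹.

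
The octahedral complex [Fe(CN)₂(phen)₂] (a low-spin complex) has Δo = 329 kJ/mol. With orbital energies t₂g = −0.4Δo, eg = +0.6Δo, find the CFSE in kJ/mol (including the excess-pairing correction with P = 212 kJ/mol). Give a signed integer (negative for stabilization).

-366

Ligand charges: 2×(-1) from CN⁻ and 2×(+0) from phen sum to -2; with overall charge +0, Fe is +2.
Fe²⁺: group 8, so d-count = 8 − 2 = 6.
The d⁶ electrons fill as t₂g⁶ eg⁰.
CFSE(orbital) = 6×(-0.4Δo) + 0×(0.6Δo) = -2.4Δo; with Δo = 329 kJ/mol that is -790 kJ/mol.
Relative to high-spin t₂g⁴ eg² (1 paired), the low-spin configuration has 2 additional pairs, contributing +2 × 212 = +424 kJ/mol.
Combining: -790 + 424 = -366 kJ/mol.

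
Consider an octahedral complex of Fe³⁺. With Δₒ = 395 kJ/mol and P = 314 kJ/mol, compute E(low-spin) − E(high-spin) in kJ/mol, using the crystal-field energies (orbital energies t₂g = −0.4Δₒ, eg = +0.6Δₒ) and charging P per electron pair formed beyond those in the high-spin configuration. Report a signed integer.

-162

Fe³⁺: group 8, so d-count = 8 − 3 = 5.
High-spin d⁵ fills as t₂g³ eg² with CFSE 3(−0.4) + 2(+0.6) = 0.0Δₒ = 0 kJ/mol.
For low-spin the configuration is t₂g⁵ eg⁰: orbital energy -2.0 × 395 = -790 kJ/mol, and 2 additional pairs relative to high-spin add 628 kJ/mol, giving -162 kJ/mol.
The difference is -162 − (0) = -162 kJ/mol, so low-spin lies lower.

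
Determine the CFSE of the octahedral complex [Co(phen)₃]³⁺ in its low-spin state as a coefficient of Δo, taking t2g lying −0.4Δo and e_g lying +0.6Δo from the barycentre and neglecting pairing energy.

-2.4 Δo

phen is neutral, so the +3 overall charge sits on Co: oxidation state +3.
Co sits in group 9; removing 3 electrons leaves Co³⁺ with 9 − 3 = 6 d electrons.
Configuration: t2g^6 e_g^0.
CFSE = 6(-0.4Δo) + 0(0.6Δo) = -2.4Δo + 0.0Δo = -2.4Δo.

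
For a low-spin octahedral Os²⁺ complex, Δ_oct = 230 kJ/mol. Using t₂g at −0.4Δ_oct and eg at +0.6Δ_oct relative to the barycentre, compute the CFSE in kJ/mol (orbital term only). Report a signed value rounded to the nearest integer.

Os is in group 8, so Os²⁺ is d⁶ (8 − 2 = 6).
Configuration: t₂g⁶ eg⁰.
The orbital stabilization is -2.4Δ_oct = -2.4 × 230 = -552 kJ/mol.

-552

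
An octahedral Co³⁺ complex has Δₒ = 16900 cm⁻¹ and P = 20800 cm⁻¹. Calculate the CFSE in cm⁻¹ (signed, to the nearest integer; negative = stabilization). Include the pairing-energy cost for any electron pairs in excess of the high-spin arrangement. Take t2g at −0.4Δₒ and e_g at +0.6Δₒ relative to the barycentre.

-6760

Co³⁺: group 9, so d-count = 9 − 3 = 6.
With Δₒ < P the complex is high-spin.
Filling d⁶ accordingly: t2g^4 e_g^2.
Orbital CFSE = -0.4Δₒ = -0.4 × 16900 = -6760 cm⁻¹.
High-spin has no excess pairs, so no pairing correction applies.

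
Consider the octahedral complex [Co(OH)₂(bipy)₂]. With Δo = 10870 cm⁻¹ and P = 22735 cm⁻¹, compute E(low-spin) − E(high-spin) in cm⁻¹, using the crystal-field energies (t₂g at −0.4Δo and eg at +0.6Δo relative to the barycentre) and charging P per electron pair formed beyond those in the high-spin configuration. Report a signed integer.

Ligand charges: 2×(-1) from OH⁻ and 2×(+0) from bipy sum to -2; with overall charge +0, Co is +2.
Co is in group 9, so Co²⁺ is d⁷ (9 − 2 = 7).
High-spin: t₂g⁵ eg², CFSE = -0.8Δo = -8696 cm⁻¹.
Low-spin t₂g⁶ eg¹ gives -1.8Δo = -19566 cm⁻¹, but forming 1 extra pair costs 1P = 22735 cm⁻¹, so E(LS) = -19566 + 22735 = 3169 cm⁻¹.
Thus E(LS) − E(HS) = 11865 cm⁻¹.

11865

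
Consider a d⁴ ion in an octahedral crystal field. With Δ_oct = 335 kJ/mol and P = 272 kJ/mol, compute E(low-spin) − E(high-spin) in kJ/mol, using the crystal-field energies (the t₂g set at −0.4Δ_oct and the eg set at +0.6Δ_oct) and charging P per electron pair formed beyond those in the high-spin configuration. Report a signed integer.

-63

High-spin d⁴ fills as t₂g³ eg¹ with CFSE 3(−0.4) + 1(+0.6) = -0.6Δ_oct = -201 kJ/mol.
Low-spin: t₂g⁴ eg⁰, orbital CFSE = -1.6Δ_oct = -536 kJ/mol; plus 1 excess pair × P = +272 kJ/mol; total -264 kJ/mol.
E(LS) − E(HS) = -264 − (-201) = -63 kJ/mol.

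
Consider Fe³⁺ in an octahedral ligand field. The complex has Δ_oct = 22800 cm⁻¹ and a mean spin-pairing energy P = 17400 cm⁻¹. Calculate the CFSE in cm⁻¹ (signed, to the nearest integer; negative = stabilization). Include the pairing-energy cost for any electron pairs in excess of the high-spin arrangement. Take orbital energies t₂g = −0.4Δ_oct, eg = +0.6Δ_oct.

-10800

Fe is in group 8, so Fe³⁺ is d⁵ (8 − 3 = 5).
Δ_oct > P, so pairing is preferred: the ground state is low-spin.
Configuration: t₂g⁵ eg⁰.
Orbital CFSE = -2.0Δ_oct = -2.0 × 22800 = -45600 cm⁻¹.
Excess pairs vs high-spin: 2 − 0 = 2; pairing cost = +34800 cm⁻¹.
Net CFSE = -45600 + 34800 = -10800 cm⁻¹.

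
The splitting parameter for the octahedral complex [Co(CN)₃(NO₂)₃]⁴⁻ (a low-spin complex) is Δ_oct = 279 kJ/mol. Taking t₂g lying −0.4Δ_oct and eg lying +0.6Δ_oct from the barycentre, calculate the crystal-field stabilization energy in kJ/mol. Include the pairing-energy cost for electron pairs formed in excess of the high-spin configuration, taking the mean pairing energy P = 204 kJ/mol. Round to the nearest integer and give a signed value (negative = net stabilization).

Ligand charges: 3×(-1) from CN⁻ and 3×(-1) from NO₂⁻ sum to -6; with overall charge -4, Co is +2.
Group 9 minus oxidation state +2 gives a d⁷ configuration for Co²⁺.
The d⁷ electrons fill as t₂g⁶ eg¹.
Orbital CFSE = 6(-0.4) + 1(0.6) = -1.8Δ_oct = -1.8 × 279 = -502 kJ/mol.
Relative to high-spin t₂g⁵ eg² (2 paired), the low-spin configuration has 1 additional pair, contributing +1 × 204 = +204 kJ/mol.
Overall CFSE = -502 + 204 = -298 kJ/mol.

-298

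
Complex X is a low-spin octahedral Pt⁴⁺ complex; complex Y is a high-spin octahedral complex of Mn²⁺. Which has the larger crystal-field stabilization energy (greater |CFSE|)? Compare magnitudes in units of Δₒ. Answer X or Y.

X

X: Pt is in group 10, so Pt⁴⁺ is d⁶ (10 − 4 = 6); t2g^6 e_g^0, CFSE = -2.4Δₒ.
Y: Mn²⁺: group 7, so d-count = 7 − 2 = 5; t2g^3 e_g^2, CFSE = 0.0Δₒ.
So X has the larger |CFSE|.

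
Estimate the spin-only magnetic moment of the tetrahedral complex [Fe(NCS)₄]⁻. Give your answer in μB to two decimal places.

5.92 μB

Each NCS⁻ contributes -1; 4 × (-1) = -4. With overall charge -1, Fe is in the +3 oxidation state.
Fe is in group 8, so Fe³⁺ is d⁵ (8 − 3 = 5).
With tetrahedral geometry the complex is necessarily high-spin.
Configuration: e² t₂³ → 5 unpaired electrons.
μ(spin-only) = √[5(5+2)] = √35 ≈ 5.92 μB.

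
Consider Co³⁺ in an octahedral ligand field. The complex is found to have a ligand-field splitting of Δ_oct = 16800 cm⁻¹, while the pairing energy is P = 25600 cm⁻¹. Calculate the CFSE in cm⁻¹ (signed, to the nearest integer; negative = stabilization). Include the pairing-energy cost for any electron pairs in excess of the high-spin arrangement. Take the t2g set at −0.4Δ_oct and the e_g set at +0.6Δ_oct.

Group 9 minus oxidation state +3 gives a d⁶ configuration for Co³⁺.
With Δ_oct < P the complex is high-spin.
That gives t2g^4 e_g^2.
Orbital CFSE = -0.4Δ_oct = -0.4 × 16800 = -6720 cm⁻¹.
High-spin has no excess pairs, so no pairing correction applies.

-6720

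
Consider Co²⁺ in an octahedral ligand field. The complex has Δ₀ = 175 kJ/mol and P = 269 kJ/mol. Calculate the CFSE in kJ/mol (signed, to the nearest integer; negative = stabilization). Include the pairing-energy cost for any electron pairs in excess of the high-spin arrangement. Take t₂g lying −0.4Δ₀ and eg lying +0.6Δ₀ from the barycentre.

Group 9 minus oxidation state +2 gives a d⁷ configuration for Co²⁺.
Δ₀ < P, so pairing is avoided: the ground state is high-spin.
Configuration: t₂g⁵ eg².
Orbital CFSE = -0.8Δ₀ = -0.8 × 175 = -140 kJ/mol.
High-spin has no excess pairs, so no pairing correction applies.

-140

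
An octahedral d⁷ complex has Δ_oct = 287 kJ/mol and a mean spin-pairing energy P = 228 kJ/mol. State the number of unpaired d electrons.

1

With Δ_oct > P the complex is low-spin.
Configuration: t2g^6 e_g^1.
Unpaired electrons: 1.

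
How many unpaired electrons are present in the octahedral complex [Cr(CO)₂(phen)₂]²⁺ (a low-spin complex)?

2

Ligand charges: 2×(+0) from CO and 2×(+0) from phen sum to +0; with overall charge +2, Cr is +2.
Cr is in group 6, so Cr²⁺ is d⁴ (6 − 2 = 4).
Configuration: t2g^4 e_g^0, giving 2 unpaired electrons.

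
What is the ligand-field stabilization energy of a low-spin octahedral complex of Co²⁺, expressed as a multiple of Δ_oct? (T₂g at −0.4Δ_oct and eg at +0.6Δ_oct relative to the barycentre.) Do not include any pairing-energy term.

-1.8 Δ_oct

Co²⁺: group 9, so d-count = 9 − 2 = 7.
Configuration: t₂g⁶ eg¹.
CFSE = 6(-0.4Δ_oct) + 1(0.6Δ_oct) = -2.4Δ_oct + 0.6Δ_oct = -1.8Δ_oct.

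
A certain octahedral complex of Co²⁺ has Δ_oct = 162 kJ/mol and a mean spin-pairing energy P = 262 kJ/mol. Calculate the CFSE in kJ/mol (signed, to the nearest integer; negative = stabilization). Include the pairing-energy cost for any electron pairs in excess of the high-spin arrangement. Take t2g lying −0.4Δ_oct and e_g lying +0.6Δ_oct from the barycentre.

-130

Co sits in group 9; removing 2 electrons leaves Co²⁺ with 9 − 2 = 7 d electrons.
Since Δ_oct = 162 kJ/mol < P = 262 kJ/mol, the complex adopts the high-spin configuration.
That gives t2g^5 e_g^2.
Orbital CFSE = -0.8Δ_oct = -0.8 × 162 = -130 kJ/mol.
High-spin has no excess pairs, so no pairing correction applies.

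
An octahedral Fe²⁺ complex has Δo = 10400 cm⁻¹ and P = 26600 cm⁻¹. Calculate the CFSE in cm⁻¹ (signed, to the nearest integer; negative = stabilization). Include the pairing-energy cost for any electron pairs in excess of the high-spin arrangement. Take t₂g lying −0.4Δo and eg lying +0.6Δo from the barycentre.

Fe is in group 8, so Fe²⁺ is d⁶ (8 − 2 = 6).
Since Δo = 10400 cm⁻¹ < P = 26600 cm⁻¹, the complex adopts the high-spin configuration.
That gives t₂g⁴ eg².
Orbital CFSE = -0.4Δo = -0.4 × 10400 = -4160 cm⁻¹.
High-spin has no excess pairs, so no pairing correction applies.

-4160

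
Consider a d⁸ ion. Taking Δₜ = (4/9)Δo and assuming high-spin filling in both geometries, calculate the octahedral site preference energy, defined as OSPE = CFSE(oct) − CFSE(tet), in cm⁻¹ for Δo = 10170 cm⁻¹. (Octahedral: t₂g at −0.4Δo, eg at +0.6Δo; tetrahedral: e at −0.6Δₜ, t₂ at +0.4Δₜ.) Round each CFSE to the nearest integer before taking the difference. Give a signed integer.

-8588

Octahedral high-spin t₂g⁶ eg²: CFSE = -1.2 × 10170 = -12204 cm⁻¹.
Tetrahedral: e⁴ t₂⁴, CFSE = 4(−0.6) + 4(+0.4) = -0.8Δₜ = -0.8 × (4/9) × 10170 = -3616 cm⁻¹.
OSPE = -12204 − (-3616) = -8588 cm⁻¹.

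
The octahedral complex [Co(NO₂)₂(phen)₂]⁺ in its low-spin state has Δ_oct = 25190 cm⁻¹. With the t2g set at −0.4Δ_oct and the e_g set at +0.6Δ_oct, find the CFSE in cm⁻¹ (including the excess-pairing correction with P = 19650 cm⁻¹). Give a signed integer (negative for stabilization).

Ligand charges: 2×(-1) from NO₂⁻ and 2×(+0) from phen sum to -2; with overall charge +1, Co is +3.
Group 9 minus oxidation state +3 gives a d⁶ configuration for Co³⁺.
The d⁶ electrons fill as t2g^6 e_g^0.
The orbital stabilization is -2.4Δ_oct = -2.4 × 25190 = -60456 cm⁻¹.
Relative to high-spin t2g^4 e_g^2 (1 paired), the low-spin configuration has 2 additional pairs, contributing +2 × 19650 = +39300 cm⁻¹.
Net CFSE = -60456 + 39300 = -21156 cm⁻¹.

-21156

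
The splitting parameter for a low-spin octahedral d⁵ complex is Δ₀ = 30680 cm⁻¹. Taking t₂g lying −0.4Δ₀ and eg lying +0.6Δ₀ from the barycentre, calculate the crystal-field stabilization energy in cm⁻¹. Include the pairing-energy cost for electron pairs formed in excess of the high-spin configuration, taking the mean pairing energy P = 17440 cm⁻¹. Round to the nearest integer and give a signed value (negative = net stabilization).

Electron filling gives t₂g⁵ eg⁰.
The orbital stabilization is -2.0Δ₀ = -2.0 × 30680 = -61360 cm⁻¹.
Relative to high-spin t₂g³ eg² (0 paired), the low-spin configuration has 2 additional pairs, contributing +2 × 17440 = +34880 cm⁻¹.
Net CFSE = -61360 + 34880 = -26480 cm⁻¹.

-26480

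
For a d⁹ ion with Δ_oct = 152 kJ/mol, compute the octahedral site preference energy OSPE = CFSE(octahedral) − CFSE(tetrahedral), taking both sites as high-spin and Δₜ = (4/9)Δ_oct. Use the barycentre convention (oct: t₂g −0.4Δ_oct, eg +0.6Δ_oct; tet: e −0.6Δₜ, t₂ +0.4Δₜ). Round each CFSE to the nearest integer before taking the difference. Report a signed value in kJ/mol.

Octahedral high-spin t₂g⁶ eg³: CFSE = -0.6 × 152 = -91 kJ/mol.
In a tetrahedral site the filling is e⁴ t₂⁵: CFSE(tet) = -0.4Δₜ = -0.4 × (4/9)(152) = -27 kJ/mol.
OSPE = -91 − (-27) = -64 kJ/mol.

-64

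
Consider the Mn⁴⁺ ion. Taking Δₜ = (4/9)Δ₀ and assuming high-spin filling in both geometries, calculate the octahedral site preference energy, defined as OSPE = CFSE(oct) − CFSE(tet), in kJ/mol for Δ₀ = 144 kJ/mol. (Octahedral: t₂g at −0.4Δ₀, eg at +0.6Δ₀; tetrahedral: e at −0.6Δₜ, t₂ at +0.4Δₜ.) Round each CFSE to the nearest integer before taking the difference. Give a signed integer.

Mn⁴⁺: group 7, so d-count = 7 − 4 = 3.
In an octahedral site d³ (HS) is t2g^3 e_g^0, giving CFSE(oct) = -1.2Δ₀ = -173 kJ/mol.
Tetrahedral: e^2 t2^1, CFSE = 2(−0.6) + 1(+0.4) = -0.8Δₜ = -0.8 × (4/9) × 144 = -51 kJ/mol.
OSPE = CFSE(oct) − CFSE(tet) = -173 − (-51) = -122 kJ/mol.

-122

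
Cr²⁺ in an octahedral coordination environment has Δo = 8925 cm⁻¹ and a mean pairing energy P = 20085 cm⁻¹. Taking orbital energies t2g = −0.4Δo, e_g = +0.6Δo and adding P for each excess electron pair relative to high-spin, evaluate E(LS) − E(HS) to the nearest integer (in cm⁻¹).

11160

Cr is in group 6, so Cr²⁺ is d⁴ (6 − 2 = 4).
High-spin: t2g^3 e_g^1, CFSE = -0.6Δo = -5355 cm⁻¹.
Low-spin t2g^4 e_g^0 gives -1.6Δo = -14280 cm⁻¹, but forming 1 extra pair costs 1P = 20085 cm⁻¹, so E(LS) = -14280 + 20085 = 5805 cm⁻¹.
E(LS) − E(HS) = 5805 − (-5355) = 11160 cm⁻¹.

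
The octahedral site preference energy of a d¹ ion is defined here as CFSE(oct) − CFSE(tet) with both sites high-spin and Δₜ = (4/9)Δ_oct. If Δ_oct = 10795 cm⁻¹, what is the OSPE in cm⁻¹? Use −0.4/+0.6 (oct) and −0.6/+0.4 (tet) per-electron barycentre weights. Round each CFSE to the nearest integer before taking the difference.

In an octahedral site d¹ (HS) is t₂g¹ eg⁰, giving CFSE(oct) = -0.4Δ_oct = -4318 cm⁻¹.
In a tetrahedral site the filling is e¹ t₂⁰: CFSE(tet) = -0.6Δₜ = -0.6 × (4/9)(10795) = -2879 cm⁻¹.
Subtracting, OSPE = -4318 − (-2879) = -1439 cm⁻¹.

-1439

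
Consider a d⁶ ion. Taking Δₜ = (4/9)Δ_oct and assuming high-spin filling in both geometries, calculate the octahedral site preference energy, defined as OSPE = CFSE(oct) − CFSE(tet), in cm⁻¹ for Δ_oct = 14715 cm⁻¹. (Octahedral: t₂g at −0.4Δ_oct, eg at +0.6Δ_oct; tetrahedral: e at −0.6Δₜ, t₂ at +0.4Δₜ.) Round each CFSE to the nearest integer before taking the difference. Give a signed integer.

-1962

Octahedral high-spin t₂g⁴ eg²: CFSE = -0.4 × 14715 = -5886 cm⁻¹.
In a tetrahedral site the filling is e³ t₂³: CFSE(tet) = -0.6Δₜ = -0.6 × (4/9)(14715) = -3924 cm⁻¹.
OSPE = -5886 − (-3924) = -1962 cm⁻¹.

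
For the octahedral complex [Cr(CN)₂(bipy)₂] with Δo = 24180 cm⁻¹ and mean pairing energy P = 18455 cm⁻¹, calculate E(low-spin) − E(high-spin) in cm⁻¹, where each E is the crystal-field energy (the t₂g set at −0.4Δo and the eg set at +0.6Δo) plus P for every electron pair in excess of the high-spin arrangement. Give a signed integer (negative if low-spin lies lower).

Ligand charges: 2×(-1) from CN⁻ and 2×(+0) from bipy sum to -2; with overall charge +0, Cr is +2.
Cr²⁺: group 6, so d-count = 6 − 2 = 4.
High-spin d⁴ fills as t₂g³ eg¹ with CFSE 3(−0.4) + 1(+0.6) = -0.6Δo = -14508 cm⁻¹.
For low-spin the configuration is t₂g⁴ eg⁰: orbital energy -1.6 × 24180 = -38688 cm⁻¹, and 1 additional pair relative to high-spin adds 18455 cm⁻¹, giving -20233 cm⁻¹.
The difference is -20233 − (-14508) = -5725 cm⁻¹, so low-spin lies lower.

-5725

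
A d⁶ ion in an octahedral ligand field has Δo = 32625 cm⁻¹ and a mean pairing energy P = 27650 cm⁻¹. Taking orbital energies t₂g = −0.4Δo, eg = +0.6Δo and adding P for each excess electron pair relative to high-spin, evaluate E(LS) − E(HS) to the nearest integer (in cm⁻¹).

-9950

High-spin d⁶ fills as t₂g⁴ eg² with CFSE 4(−0.4) + 2(+0.6) = -0.4Δo = -13050 cm⁻¹.
Low-spin: t₂g⁶ eg⁰, orbital CFSE = -2.4Δo = -78300 cm⁻¹; plus 2 excess pairs × P = +55300 cm⁻¹; total -23000 cm⁻¹.
E(LS) − E(HS) = -23000 − (-13050) = -9950 cm⁻¹.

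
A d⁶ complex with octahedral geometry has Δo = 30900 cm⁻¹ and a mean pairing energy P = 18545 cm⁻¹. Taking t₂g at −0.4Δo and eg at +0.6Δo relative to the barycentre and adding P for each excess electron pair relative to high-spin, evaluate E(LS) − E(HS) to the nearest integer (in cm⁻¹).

-24710

In the high-spin limit (t₂g⁴ eg²) the orbital term is -0.4Δo = -12360 cm⁻¹, with no excess pairing.
Low-spin t₂g⁶ eg⁰ gives -2.4Δo = -74160 cm⁻¹, but forming 2 extra pairs costs 2P = 37090 cm⁻¹, so E(LS) = -74160 + 37090 = -37070 cm⁻¹.
Thus E(LS) − E(HS) = -24710 cm⁻¹.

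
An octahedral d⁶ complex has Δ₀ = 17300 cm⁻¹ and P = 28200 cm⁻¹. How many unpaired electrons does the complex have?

4

Here Δ₀ < P (17300 < 28200), so the high-spin state is favoured.
Configuration: t₂g⁴ eg².
Unpaired electrons: 4.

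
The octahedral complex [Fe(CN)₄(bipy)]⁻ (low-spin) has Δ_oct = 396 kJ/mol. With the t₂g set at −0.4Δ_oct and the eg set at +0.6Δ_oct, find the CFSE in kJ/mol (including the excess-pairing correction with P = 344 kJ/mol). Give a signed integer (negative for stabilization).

Ligand charges: 4×(-1) from CN⁻ and 1×(+0) from bipy sum to -4; with overall charge -1, Fe is +3.
Group 8 minus oxidation state +3 gives a d⁵ configuration for Fe³⁺.
Configuration: t₂g⁵ eg⁰.
CFSE(orbital) = 5×(-0.4Δ_oct) + 0×(0.6Δ_oct) = -2.0Δ_oct; with Δ_oct = 396 kJ/mol that is -792 kJ/mol.
Pairing penalty: 2 pairs vs 0 in the high-spin reference → 2 extra × P = 688 kJ/mol.
Overall CFSE = -792 + 688 = -104 kJ/mol.

-104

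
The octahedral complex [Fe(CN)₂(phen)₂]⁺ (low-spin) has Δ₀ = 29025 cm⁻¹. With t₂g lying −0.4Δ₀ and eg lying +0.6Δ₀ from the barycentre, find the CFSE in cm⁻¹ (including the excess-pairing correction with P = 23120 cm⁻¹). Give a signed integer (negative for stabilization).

-11810

Ligand charges: 2×(-1) from CN⁻ and 2×(+0) from phen sum to -2; with overall charge +1, Fe is +3.
Fe is in group 8, so Fe³⁺ is d⁵ (8 − 3 = 5).
The d⁵ electrons fill as t₂g⁵ eg⁰.
Orbital CFSE = 5(-0.4) + 0(0.6) = -2.0Δ₀ = -2.0 × 29025 = -58050 cm⁻¹.
High-spin d⁵ would be t₂g³ eg² with 0 pairs; low-spin has 2, so 2 excess pairs cost +2P = +46240 cm⁻¹.
Overall CFSE = -58050 + 46240 = -11810 cm⁻¹.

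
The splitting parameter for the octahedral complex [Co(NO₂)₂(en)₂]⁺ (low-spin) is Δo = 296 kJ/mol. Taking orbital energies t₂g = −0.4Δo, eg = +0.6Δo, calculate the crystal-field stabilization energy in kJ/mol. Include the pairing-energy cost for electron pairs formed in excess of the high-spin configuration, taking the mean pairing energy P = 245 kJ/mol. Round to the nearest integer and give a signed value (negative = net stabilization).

Ligand charges: 2×(-1) from NO₂⁻ and 2×(+0) from en sum to -2; with overall charge +1, Co is +3.
Co³⁺: group 9, so d-count = 9 − 3 = 6.
Electron filling gives t₂g⁶ eg⁰.
Orbital CFSE = 6(-0.4) + 0(0.6) = -2.4Δo = -2.4 × 296 = -710 kJ/mol.
High-spin d⁶ would be t₂g⁴ eg² with 1 pair; low-spin has 3, so 2 excess pairs cost +2P = +490 kJ/mol.
Overall CFSE = -710 + 490 = -220 kJ/mol.

-220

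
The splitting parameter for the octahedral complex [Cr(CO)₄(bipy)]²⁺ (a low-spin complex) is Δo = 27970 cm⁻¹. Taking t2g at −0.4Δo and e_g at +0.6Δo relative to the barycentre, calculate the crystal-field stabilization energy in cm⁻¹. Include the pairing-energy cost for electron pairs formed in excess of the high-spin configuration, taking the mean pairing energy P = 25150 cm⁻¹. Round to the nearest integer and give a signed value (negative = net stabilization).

Ligand charges: 4×(+0) from CO and 1×(+0) from bipy sum to +0; with overall charge +2, Cr is +2.
Cr²⁺: group 6, so d-count = 6 − 2 = 4.
The d⁴ electrons fill as t2g^4 e_g^0.
Orbital CFSE = 4(-0.4) + 0(0.6) = -1.6Δo = -1.6 × 27970 = -44752 cm⁻¹.
Relative to high-spin t2g^3 e_g^1 (0 paired), the low-spin configuration has 1 additional pair, contributing +1 × 25150 = +25150 cm⁻¹.
Overall CFSE = -44752 + 25150 = -19602 cm⁻¹.

-19602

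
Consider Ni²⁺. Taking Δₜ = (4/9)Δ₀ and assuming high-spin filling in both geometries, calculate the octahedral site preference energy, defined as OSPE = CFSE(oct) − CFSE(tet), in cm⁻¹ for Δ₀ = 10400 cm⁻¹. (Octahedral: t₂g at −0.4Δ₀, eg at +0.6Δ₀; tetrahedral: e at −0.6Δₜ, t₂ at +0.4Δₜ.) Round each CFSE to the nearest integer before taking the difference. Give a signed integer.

Ni sits in group 10; removing 2 electrons leaves Ni²⁺ with 10 − 2 = 8 d electrons.
In an octahedral site d⁸ (HS) is t₂g⁶ eg², giving CFSE(oct) = -1.2Δ₀ = -12480 cm⁻¹.
In a tetrahedral site the filling is e⁴ t₂⁴: CFSE(tet) = -0.8Δₜ = -0.8 × (4/9)(10400) = -3698 cm⁻¹.
Subtracting, OSPE = -12480 − (-3698) = -8782 cm⁻¹.

-8782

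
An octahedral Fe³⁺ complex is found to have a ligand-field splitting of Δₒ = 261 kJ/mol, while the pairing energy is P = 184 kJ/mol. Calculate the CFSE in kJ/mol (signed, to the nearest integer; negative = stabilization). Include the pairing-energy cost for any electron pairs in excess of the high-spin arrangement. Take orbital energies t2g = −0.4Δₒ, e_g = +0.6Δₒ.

-154

Fe is in group 8, so Fe³⁺ is d⁵ (8 − 3 = 5).
With Δₒ > P the complex is low-spin.
Configuration: t2g^5 e_g^0.
Orbital CFSE = -2.0Δₒ = -2.0 × 261 = -522 kJ/mol.
Excess pairs vs high-spin: 2 − 0 = 2; pairing cost = +368 kJ/mol.
Net CFSE = -522 + 368 = -154 kJ/mol.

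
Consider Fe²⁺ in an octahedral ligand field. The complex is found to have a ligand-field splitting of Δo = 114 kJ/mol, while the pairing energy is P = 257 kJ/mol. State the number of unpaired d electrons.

4

Fe²⁺: group 8, so d-count = 8 − 2 = 6.
Since Δo = 114 kJ/mol < P = 257 kJ/mol, the complex adopts the high-spin configuration.
Filling d⁶ accordingly: t₂g⁴ eg².
Unpaired electrons: 4.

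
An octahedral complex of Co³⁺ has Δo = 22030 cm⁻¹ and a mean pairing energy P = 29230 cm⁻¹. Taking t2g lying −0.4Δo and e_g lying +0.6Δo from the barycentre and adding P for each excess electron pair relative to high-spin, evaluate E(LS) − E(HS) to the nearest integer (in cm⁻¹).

Co is in group 9, so Co³⁺ is d⁶ (9 − 3 = 6).
In the high-spin limit (t2g^4 e_g^2) the orbital term is -0.4Δo = -8812 cm⁻¹, with no excess pairing.
Low-spin: t2g^6 e_g^0, orbital CFSE = -2.4Δo = -52872 cm⁻¹; plus 2 excess pairs × P = +58460 cm⁻¹; total 5588 cm⁻¹.
E(LS) − E(HS) = 5588 − (-8812) = 14400 cm⁻¹.

14400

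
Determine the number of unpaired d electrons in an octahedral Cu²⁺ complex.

Cu is in group 11, so Cu²⁺ is d⁹ (11 − 2 = 9).
Configuration: t2g^6 e_g^3, giving 1 unpaired electron.

1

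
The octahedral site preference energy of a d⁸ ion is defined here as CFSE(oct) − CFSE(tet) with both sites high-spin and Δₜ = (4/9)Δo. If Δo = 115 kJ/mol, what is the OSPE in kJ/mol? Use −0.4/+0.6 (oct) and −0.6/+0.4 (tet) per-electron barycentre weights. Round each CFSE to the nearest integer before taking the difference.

-97

Octahedral high-spin t₂g⁶ eg²: CFSE = -1.2 × 115 = -138 kJ/mol.
Tetrahedral e⁴ t₂⁴ gives -0.8Δₜ = -0.8 × (4/9) × 115 = -41 kJ/mol.
Subtracting, OSPE = -138 − (-41) = -97 kJ/mol.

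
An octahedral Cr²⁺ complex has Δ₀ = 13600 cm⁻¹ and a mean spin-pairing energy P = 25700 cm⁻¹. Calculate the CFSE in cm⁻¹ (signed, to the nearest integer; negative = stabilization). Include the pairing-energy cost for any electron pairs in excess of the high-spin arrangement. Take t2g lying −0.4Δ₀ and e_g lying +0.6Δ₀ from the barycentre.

Cr is in group 6, so Cr²⁺ is d⁴ (6 − 2 = 4).
Since Δ₀ = 13600 cm⁻¹ < P = 25700 cm⁻¹, the complex adopts the high-spin configuration.
Configuration: t2g^3 e_g^1.
Orbital CFSE = -0.6Δ₀ = -0.6 × 13600 = -8160 cm⁻¹.
High-spin has no excess pairs, so no pairing correction applies.

-8160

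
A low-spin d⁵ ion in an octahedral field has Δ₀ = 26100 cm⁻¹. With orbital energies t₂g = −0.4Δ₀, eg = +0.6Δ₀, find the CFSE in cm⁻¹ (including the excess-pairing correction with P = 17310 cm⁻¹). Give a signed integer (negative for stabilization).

-17580

Electron filling gives t₂g⁵ eg⁰.
Orbital CFSE = 5(-0.4) + 0(0.6) = -2.0Δ₀ = -2.0 × 26100 = -52200 cm⁻¹.
High-spin d⁵ would be t₂g³ eg² with 0 pairs; low-spin has 2, so 2 excess pairs cost +2P = +34620 cm⁻¹.
Net CFSE = -52200 + 34620 = -17580 cm⁻¹.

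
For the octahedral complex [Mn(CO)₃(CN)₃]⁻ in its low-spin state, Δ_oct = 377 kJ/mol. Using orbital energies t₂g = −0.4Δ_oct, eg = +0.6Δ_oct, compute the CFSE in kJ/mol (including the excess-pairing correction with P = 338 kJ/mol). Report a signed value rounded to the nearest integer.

-78

Ligand charges: 3×(+0) from CO and 3×(-1) from CN⁻ sum to -3; with overall charge -1, Mn is +2.
Group 7 minus oxidation state +2 gives a d⁵ configuration for Mn²⁺.
Configuration: t₂g⁵ eg⁰.
Orbital CFSE = 5(-0.4) + 0(0.6) = -2.0Δ_oct = -2.0 × 377 = -754 kJ/mol.
High-spin d⁵ would be t₂g³ eg² with 0 pairs; low-spin has 2, so 2 excess pairs cost +2P = +676 kJ/mol.
Overall CFSE = -754 + 676 = -78 kJ/mol.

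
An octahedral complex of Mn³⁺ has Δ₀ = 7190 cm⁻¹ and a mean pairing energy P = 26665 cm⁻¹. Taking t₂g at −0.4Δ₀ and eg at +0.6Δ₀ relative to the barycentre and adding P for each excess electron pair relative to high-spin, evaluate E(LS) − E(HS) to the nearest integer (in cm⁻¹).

19475

Mn is in group 7, so Mn³⁺ is d⁴ (7 − 3 = 4).
In the high-spin limit (t₂g³ eg¹) the orbital term is -0.6Δ₀ = -4314 cm⁻¹, with no excess pairing.
For low-spin the configuration is t₂g⁴ eg⁰: orbital energy -1.6 × 7190 = -11504 cm⁻¹, and 1 additional pair relative to high-spin adds 26665 cm⁻¹, giving 15161 cm⁻¹.
The difference is 15161 − (-4314) = 19475 cm⁻¹, so high-spin lies lower.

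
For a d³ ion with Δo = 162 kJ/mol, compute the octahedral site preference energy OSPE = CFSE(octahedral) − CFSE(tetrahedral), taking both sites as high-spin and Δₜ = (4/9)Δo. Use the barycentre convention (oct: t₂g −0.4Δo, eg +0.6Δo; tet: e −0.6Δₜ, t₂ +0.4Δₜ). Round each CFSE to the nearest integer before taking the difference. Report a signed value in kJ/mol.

In an octahedral site d³ (HS) is t₂g³ eg⁰, giving CFSE(oct) = -1.2Δo = -194 kJ/mol.
Tetrahedral e² t₂¹ gives -0.8Δₜ = -0.8 × (4/9) × 162 = -58 kJ/mol.
OSPE = CFSE(oct) − CFSE(tet) = -194 − (-58) = -136 kJ/mol.

-136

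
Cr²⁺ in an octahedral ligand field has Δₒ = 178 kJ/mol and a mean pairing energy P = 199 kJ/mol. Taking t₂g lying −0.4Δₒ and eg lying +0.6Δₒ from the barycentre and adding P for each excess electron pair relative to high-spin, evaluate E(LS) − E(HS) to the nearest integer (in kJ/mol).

21

Cr is in group 6, so Cr²⁺ is d⁴ (6 − 2 = 4).
In the high-spin limit (t₂g³ eg¹) the orbital term is -0.6Δₒ = -107 kJ/mol, with no excess pairing.
Low-spin: t₂g⁴ eg⁰, orbital CFSE = -1.6Δₒ = -285 kJ/mol; plus 1 excess pair × P = +199 kJ/mol; total -86 kJ/mol.
The difference is -86 − (-107) = 21 kJ/mol, so high-spin lies lower.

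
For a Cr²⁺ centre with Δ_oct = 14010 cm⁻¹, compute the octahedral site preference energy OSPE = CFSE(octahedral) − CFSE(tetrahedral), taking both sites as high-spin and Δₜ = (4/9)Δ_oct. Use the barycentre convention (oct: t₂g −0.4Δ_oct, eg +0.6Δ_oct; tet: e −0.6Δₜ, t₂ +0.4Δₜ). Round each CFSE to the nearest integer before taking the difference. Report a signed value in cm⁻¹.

Cr sits in group 6; removing 2 electrons leaves Cr²⁺ with 6 − 2 = 4 d electrons.
In an octahedral site d⁴ (HS) is t₂g³ eg¹, giving CFSE(oct) = -0.6Δ_oct = -8406 cm⁻¹.
Tetrahedral e² t₂² gives -0.4Δₜ = -0.4 × (4/9) × 14010 = -2491 cm⁻¹.
OSPE = CFSE(oct) − CFSE(tet) = -8406 − (-2491) = -5915 cm⁻¹.

-5915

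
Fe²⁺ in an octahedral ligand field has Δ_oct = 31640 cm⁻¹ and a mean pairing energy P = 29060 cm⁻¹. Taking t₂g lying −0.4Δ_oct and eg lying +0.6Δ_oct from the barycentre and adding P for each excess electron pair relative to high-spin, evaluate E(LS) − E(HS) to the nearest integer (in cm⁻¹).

Fe is in group 8, so Fe²⁺ is d⁶ (8 − 2 = 6).
High-spin d⁶ fills as t₂g⁴ eg² with CFSE 4(−0.4) + 2(+0.6) = -0.4Δ_oct = -12656 cm⁻¹.
For low-spin the configuration is t₂g⁶ eg⁰: orbital energy -2.4 × 31640 = -75936 cm⁻¹, and 2 additional pairs relative to high-spin add 58120 cm⁻¹, giving -17816 cm⁻¹.
Thus E(LS) − E(HS) = -5160 cm⁻¹.

-5160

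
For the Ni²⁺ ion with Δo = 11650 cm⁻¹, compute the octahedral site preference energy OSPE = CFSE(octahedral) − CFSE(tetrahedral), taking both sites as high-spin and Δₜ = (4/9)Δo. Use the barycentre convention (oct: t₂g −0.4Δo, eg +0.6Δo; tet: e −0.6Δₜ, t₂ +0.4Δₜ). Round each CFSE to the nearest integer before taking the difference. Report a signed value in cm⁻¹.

-9838

Ni sits in group 10; removing 2 electrons leaves Ni²⁺ with 10 − 2 = 8 d electrons.
Octahedral (high-spin): t₂g⁶ eg², CFSE = 6(−0.4) + 2(+0.6) = -1.2Δo = -1.2 × 11650 = -13980 cm⁻¹.
In a tetrahedral site the filling is e⁴ t₂⁴: CFSE(tet) = -0.8Δₜ = -0.8 × (4/9)(11650) = -4142 cm⁻¹.
OSPE = -13980 − (-4142) = -9838 cm⁻¹.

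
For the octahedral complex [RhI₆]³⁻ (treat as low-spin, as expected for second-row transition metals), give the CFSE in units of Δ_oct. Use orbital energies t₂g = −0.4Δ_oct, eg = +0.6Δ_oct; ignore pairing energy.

-2.4 Δ_oct

Each I⁻ contributes -1; 6 × (-1) = -6. With overall charge -3, Rh is in the +3 oxidation state.
Rh is in group 9, so Rh³⁺ is d⁶ (9 − 3 = 6).
Configuration: t₂g⁶ eg⁰.
CFSE = 6(-0.4Δ_oct) + 0(0.6Δ_oct) = -2.4Δ_oct + 0.0Δ_oct = -2.4Δ_oct.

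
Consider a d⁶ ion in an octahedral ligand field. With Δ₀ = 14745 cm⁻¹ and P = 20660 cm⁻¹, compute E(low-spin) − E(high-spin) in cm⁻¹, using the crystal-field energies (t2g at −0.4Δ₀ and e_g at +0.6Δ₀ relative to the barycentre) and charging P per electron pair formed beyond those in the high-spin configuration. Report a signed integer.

High-spin: t2g^4 e_g^2, CFSE = -0.4Δ₀ = -5898 cm⁻¹.
Low-spin: t2g^6 e_g^0, orbital CFSE = -2.4Δ₀ = -35388 cm⁻¹; plus 2 excess pairs × P = +41320 cm⁻¹; total 5932 cm⁻¹.
The difference is 5932 − (-5898) = 11830 cm⁻¹, so high-spin lies lower.

11830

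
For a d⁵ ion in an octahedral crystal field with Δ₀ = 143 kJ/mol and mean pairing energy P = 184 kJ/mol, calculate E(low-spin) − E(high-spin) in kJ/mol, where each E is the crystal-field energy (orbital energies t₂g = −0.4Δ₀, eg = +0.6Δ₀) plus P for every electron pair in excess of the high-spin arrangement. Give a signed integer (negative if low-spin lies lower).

82

In the high-spin limit (t₂g³ eg²) the orbital term is 0.0Δ₀ = 0 kJ/mol, with no excess pairing.
Low-spin: t₂g⁵ eg⁰, orbital CFSE = -2.0Δ₀ = -286 kJ/mol; plus 2 excess pairs × P = +368 kJ/mol; total 82 kJ/mol.
E(LS) − E(HS) = 82 − (0) = 82 kJ/mol.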